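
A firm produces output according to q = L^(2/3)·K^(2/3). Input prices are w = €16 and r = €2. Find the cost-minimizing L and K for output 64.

L* = 8, K* = 64

Cost minimization requires the marginal rate of technical substitution to equal the input-price ratio: MP_L/MP_K = w/r.
Here MP_L/MP_K = (2/3)·(K/L)/(2/3) = (K/L). Setting this equal to 16/2 = 8 gives K = 8L.
Substituting into q = 64: L^(2/3)·(8L)^(2/3) = 64.
Solving, L = 8 and K = 64.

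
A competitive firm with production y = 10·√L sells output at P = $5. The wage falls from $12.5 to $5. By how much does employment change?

ΔL = 21

From P·MP_L = w with MP_L = 5·L^(-1/2), the labor demand is L(w) = (25/w)^(2).
At w = 12.5: L = 4. At w = 5: L = 25.
ΔL = 25 − 4 = 21.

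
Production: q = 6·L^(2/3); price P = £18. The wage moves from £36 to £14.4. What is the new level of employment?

From P·MP_L = w with MP_L = 4·L^(-1/3), the labor demand is L(w) = (72/w)^(3).
At w = 36: L = 8. At w = 14.4: L = 125.

L* = 125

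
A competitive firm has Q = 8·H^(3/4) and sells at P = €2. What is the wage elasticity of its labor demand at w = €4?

ε = -4

MP_H = (3/4)·8·H^(-1/4), so P·MP_H = w gives 12·H^(-1/4) = w.
Solving, H(w) = (12/w)^(4). This is a constant-elasticity form: H ∝ w^(−4), so ε = −4.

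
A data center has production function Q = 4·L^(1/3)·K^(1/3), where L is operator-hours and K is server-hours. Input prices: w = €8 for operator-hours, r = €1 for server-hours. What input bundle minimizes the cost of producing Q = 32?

Cost minimization requires the marginal rate of technical substitution to equal the input-price ratio: MP_L/MP_K = w/r.
Here MP_L/MP_K = (1/3)·(K/L)/(1/3) = (K/L). Setting this equal to 8/1 = 8 gives K = 8L.
Substituting into Q = 32: 4·L^(1/3)·(8L)^(1/3) = 32.
Solving, L = 8 and K = 64.

L* = 8, K* = 64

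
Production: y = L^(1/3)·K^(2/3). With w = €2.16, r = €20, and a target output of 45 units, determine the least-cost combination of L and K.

L* = 125, K* = 27

Cost minimization requires the marginal rate of technical substitution to equal the input-price ratio: MP_L/MP_K = w/r.
Here MP_L/MP_K = (1/3)·(K/L)/(2/3) = 0.5·(K/L). Setting this equal to 2.16/20 = 0.108 gives K = 0.216L.
Substituting into y = 45: L^(1/3)·(0.216L)^(2/3) = 45.
Solving, L = 125 and K = 27.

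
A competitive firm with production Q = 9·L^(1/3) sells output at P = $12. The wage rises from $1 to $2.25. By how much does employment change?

From P·MP_L = w with MP_L = 3·L^(-2/3), the labor demand is L(w) = (36/w)^(3/2).
At w = 1: L = 216. At w = 2.25: L = 64.
ΔL = 64 − 216 = -152.

ΔL = -152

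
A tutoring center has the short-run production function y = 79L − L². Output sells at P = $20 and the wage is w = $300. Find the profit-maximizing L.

The marginal product of L is MP_L = 79 − 2L.
A price-taking firm hires until the value of the marginal product equals the wage: P·MP_L = w, so 20·(79 − 2L) = 300.
Then 79 − 2L = 15, giving L = 32.

L* = 32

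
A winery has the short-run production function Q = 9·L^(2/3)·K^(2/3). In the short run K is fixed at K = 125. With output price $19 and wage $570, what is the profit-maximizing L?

L* = 125

With K = 125, MP_L = (2/3)·9·L^(-1/3)·125^(2/3) = 150·L^(-1/3).
Profit maximization for a price taker requires P·MP_L = w: 19·150·L^(-1/3) = 570.
So L^(-1/3) = 0.2, which gives L = 125.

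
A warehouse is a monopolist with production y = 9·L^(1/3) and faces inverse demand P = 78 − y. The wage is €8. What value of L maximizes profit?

Marginal revenue from the inverse demand is MR = 78 − 2y.
The marginal product is MP_L = 3·L^(-2/3).
A monopolist hires until marginal revenue product equals the wage: MR·MP_L = w.
At L, y = 9·L^(1/3). Substituting and solving: (78 − 18·L^(1/3))·3·L^(-2/3) = 8 gives L = 27.

L* = 27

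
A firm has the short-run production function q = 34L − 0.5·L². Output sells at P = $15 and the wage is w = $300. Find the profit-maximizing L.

L* = 14

The marginal product of L is MP_L = 34 − L.
A price-taking firm hires until the value of the marginal product equals the wage: P·MP_L = w, so 15·(34 − L) = 300.
Then 34 − L = 20, giving L = 14.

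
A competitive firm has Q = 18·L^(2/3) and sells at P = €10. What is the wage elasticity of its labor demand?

MP_L = (2/3)·18·L^(-1/3), so P·MP_L = w gives 120·L^(-1/3) = w.
Solving, L(w) = (120/w)^(3). This is a constant-elasticity form: L ∝ w^(−3), so ε = −3.

ε = -3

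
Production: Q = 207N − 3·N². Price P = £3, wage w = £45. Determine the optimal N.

The marginal product of N is MP_N = 207 − 6N.
A price-taking firm hires until the value of the marginal product equals the wage: P·MP_N = w, so 3·(207 − 6N) = 45.
Then 207 − 6N = 15, giving N = 32.

N* = 32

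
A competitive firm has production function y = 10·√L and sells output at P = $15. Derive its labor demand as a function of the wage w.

MP_L = (1/2)·10·L^(-1/2) = 5·L^(-1/2).
Setting P·MP_L = w: 75·L^(-1/2) = w.
Solving for L: L^(-1/2) = w/75, so L = (75/w)^(2).

L(w) = 5625/w²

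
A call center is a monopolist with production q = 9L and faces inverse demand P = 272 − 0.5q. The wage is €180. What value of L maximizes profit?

Marginal revenue from the inverse demand is MR = 272 − q.
The marginal product is MP_L = 9.
A monopolist hires until marginal revenue product equals the wage: MR·MP_L = w.
(272 − 9L)·9 = 180, so L = 28.

L* = 28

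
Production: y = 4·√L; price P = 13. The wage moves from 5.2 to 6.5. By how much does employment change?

From P·MP_L = w with MP_L = 2·L^(-1/2), the labor demand is L(w) = (26/w)^(2).
At w = 5.2: L = 25. At w = 6.5: L = 16.
ΔL = 16 − 25 = -9.

ΔL = -9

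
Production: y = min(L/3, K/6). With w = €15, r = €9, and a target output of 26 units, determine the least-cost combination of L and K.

With a fixed-proportions technology, the cost-minimizing bundle uses no slack in either input: L/3 = K/6 = y.
So L = 3·26 = 78 and K = 6·26 = 156.

L* = 78, K* = 156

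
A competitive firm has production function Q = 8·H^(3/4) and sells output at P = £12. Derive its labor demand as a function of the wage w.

MP_H = (3/4)·8·H^(-1/4) = 6·H^(-1/4).
Setting P·MP_H = w: 72·H^(-1/4) = w.
Solving for H: H^(-1/4) = w/72, so H = (72/w)^(4).

H(w) = (72/w)^(4)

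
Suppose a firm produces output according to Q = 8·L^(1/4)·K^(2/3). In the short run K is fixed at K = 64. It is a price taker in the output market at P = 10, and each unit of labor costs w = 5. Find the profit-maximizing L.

L* = 256

With K = 64, MP_L = (1/4)·8·L^(-3/4)·64^(2/3) = 32·L^(-3/4).
Profit maximization for a price taker requires P·MP_L = w: 10·32·L^(-3/4) = 5.
So L^(-3/4) = 0.015625, which gives L = 256.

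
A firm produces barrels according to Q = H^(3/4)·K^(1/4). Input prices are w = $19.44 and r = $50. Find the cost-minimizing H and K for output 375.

Cost minimization requires the marginal rate of technical substitution to equal the input-price ratio: MP_H/MP_K = w/r.
Here MP_H/MP_K = (3/4)·(K/H)/(1/4) = 3·(K/H). Setting this equal to 19.44/50 = 0.3888 gives K = 0.1296H.
Substituting into Q = 375: H^(3/4)·(0.1296H)^(1/4) = 375.
Solving, H = 625 and K = 81.

H* = 625, K* = 81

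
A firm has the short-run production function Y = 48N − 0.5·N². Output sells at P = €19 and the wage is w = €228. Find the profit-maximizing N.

The marginal product of N is MP_N = 48 − N.
A price-taking firm hires until the value of the marginal product equals the wage: P·MP_N = w, so 19·(48 − N) = 228.
Then 48 − N = 12, giving N = 36.

N* = 36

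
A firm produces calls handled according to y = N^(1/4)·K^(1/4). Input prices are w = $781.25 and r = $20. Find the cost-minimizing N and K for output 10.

Cost minimization requires the marginal rate of technical substitution to equal the input-price ratio: MP_N/MP_K = w/r.
Here MP_N/MP_K = (1/4)·(K/N)/(1/4) = (K/N). Setting this equal to 781.25/20 = 39.0625 gives K = 39.0625N.
Substituting into y = 10: N^(1/4)·(39.0625N)^(1/4) = 10.
Solving, N = 16 and K = 625.

N* = 16, K* = 625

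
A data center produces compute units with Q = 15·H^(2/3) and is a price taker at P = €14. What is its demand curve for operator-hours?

MP_H = (2/3)·15·H^(-1/3) = 10·H^(-1/3).
Setting P·MP_H = w: 140·H^(-1/3) = w.
Solving for H: H^(-1/3) = w/140, so H = (140/w)^(3).

H(w) = 2744000/w³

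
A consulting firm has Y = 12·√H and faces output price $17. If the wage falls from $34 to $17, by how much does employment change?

From P·MP_H = w with MP_H = 6·H^(-1/2), the labor demand is H(w) = (102/w)^(2).
At w = 34: H = 9. At w = 17: H = 36.
ΔH = 36 − 9 = 27.

ΔH = 27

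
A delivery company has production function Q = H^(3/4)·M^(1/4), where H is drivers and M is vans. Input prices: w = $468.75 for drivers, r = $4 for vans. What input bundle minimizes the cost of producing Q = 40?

H* = 16, M* = 625

Cost minimization requires the marginal rate of technical substitution to equal the input-price ratio: MP_H/MP_M = w/r.
Here MP_H/MP_M = (3/4)·(M/H)/(1/4) = 3·(M/H). Setting this equal to 468.75/4 = 117.1875 gives M = 39.0625H.
Substituting into Q = 40: H^(3/4)·(39.0625H)^(1/4) = 40.
Solving, H = 16 and M = 625.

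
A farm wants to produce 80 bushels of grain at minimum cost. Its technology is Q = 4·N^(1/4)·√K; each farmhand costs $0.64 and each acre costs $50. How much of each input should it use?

Cost minimization requires the marginal rate of technical substitution to equal the input-price ratio: MP_N/MP_K = w/r.
Here MP_N/MP_K = (1/4)·(K/N)/(1/2) = 0.5·(K/N). Setting this equal to 0.64/50 = 0.0128 gives K = 0.0256N.
Substituting into Q = 80: 4·N^(1/4)·(0.0256N)^(1/2) = 80.
Solving, N = 625 and K = 16.

N* = 625, K* = 16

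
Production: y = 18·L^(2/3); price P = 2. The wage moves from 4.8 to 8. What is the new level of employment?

From P·MP_L = w with MP_L = 12·L^(-1/3), the labor demand is L(w) = (24/w)^(3).
At w = 4.8: L = 125. At w = 8: L = 27.

L* = 27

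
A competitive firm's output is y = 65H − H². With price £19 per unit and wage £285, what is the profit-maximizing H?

H* = 25

The marginal product of H is MP_H = 65 − 2H.
A price-taking firm hires until the value of the marginal product equals the wage: P·MP_H = w, so 19·(65 − 2H) = 285.
Then 65 − 2H = 15, giving H = 25.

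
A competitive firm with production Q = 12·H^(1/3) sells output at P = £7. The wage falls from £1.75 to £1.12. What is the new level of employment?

H* = 125

From P·MP_H = w with MP_H = 4·H^(-2/3), the labor demand is H(w) = (28/w)^(3/2).
At w = 1.75: H = 64. At w = 1.12: H = 125.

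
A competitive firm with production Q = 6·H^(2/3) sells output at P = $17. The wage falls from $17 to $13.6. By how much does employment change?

From P·MP_H = w with MP_H = 4·H^(-1/3), the labor demand is H(w) = (68/w)^(3).
At w = 17: H = 64. At w = 13.6: H = 125.
ΔH = 125 − 64 = 61.

ΔH = 61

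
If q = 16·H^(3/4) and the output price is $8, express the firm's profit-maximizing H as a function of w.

H(w) = (96/w)^(4)

MP_H = (3/4)·16·H^(-1/4) = 12·H^(-1/4).
Setting P·MP_H = w: 96·H^(-1/4) = w.
Solving for H: H^(-1/4) = w/96, so H = (96/w)^(4).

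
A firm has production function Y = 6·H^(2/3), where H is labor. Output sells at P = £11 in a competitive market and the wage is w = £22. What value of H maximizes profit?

H* = 8

MP_H = (2/3)·6·H^(-1/3) = 4·H^(-1/3).
Profit maximization for a price taker requires P·MP_H = w: 11·4·H^(-1/3) = 22.
So H^(-1/3) = 0.5, which gives H = 8.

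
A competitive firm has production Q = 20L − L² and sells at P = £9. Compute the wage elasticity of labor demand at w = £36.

From P·MP_L = w with MP_L = 20 − 2L, labor demand is L(w) = (20 − w/9)/2.
dL/dw = −1/(18) = -1/18.
At w = 36, L = 8, so ε = (dL/dw)·(w/L) = (-1/18)·(36/8) = -0.25.

ε = -0.25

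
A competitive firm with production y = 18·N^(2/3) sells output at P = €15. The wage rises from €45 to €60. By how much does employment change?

ΔN = -37

From P·MP_N = w with MP_N = 12·N^(-1/3), the labor demand is N(w) = (180/w)^(3).
At w = 45: N = 64. At w = 60: N = 27.
ΔN = 27 − 64 = -37.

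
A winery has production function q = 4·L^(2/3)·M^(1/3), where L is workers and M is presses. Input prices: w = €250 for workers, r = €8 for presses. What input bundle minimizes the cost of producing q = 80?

L* = 8, M* = 125

Cost minimization requires the marginal rate of technical substitution to equal the input-price ratio: MP_L/MP_M = w/r.
Here MP_L/MP_M = (2/3)·(M/L)/(1/3) = 2·(M/L). Setting this equal to 250/8 = 31.25 gives M = 15.625L.
Substituting into q = 80: 4·L^(2/3)·(15.625L)^(1/3) = 80.
Solving, L = 8 and M = 125.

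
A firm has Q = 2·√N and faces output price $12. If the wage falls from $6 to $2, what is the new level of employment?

From P·MP_N = w with MP_N = N^(-1/2), the labor demand is N(w) = (12/w)^(2).
At w = 6: N = 4. At w = 2: N = 36.

N* = 36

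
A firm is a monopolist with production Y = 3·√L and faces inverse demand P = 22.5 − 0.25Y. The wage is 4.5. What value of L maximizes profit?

L* = 25

Marginal revenue from the inverse demand is MR = 22.5 − 0.5Y.
The marginal product is MP_L = 1.5·L^(-1/2).
A monopolist hires until marginal revenue product equals the wage: MR·MP_L = w.
At L, Y = 3·√L. Substituting and solving: (22.5 − 1.5·√L)·1.5·L^(-1/2) = 4.5 gives L = 25.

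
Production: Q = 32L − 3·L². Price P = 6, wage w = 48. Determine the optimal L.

L* = 4

The marginal product of L is MP_L = 32 − 6L.
A price-taking firm hires until the value of the marginal product equals the wage: P·MP_L = w, so 6·(32 − 6L) = 48.
Then 32 − 6L = 8, giving L = 4.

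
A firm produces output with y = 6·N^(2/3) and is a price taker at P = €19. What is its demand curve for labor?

MP_N = (2/3)·6·N^(-1/3) = 4·N^(-1/3).
Setting P·MP_N = w: 76·N^(-1/3) = w.
Solving for N: N^(-1/3) = w/76, so N = (76/w)^(3).

N(w) = 438976/w³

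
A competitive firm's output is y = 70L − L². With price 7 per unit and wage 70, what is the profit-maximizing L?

The marginal product of L is MP_L = 70 − 2L.
A price-taking firm hires until the value of the marginal product equals the wage: P·MP_L = w, so 7·(70 − 2L) = 70.
Then 70 − 2L = 10, giving L = 30.

L* = 30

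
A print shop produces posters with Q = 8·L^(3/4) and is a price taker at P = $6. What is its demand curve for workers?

MP_L = (3/4)·8·L^(-1/4) = 6·L^(-1/4).
Setting P·MP_L = w: 36·L^(-1/4) = w.
Solving for L: L^(-1/4) = w/36, so L = (36/w)^(4).

L(w) = 1679616/w^(4)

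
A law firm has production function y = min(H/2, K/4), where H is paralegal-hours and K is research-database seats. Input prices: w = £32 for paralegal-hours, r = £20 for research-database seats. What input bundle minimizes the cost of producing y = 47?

H* = 94, K* = 188

With a fixed-proportions technology, the cost-minimizing bundle uses no slack in either input: H/2 = K/4 = y.
So H = 2·47 = 94 and K = 4·47 = 188.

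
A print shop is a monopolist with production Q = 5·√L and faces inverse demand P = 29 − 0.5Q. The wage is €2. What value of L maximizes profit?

L* = 25

Marginal revenue from the inverse demand is MR = 29 − Q.
The marginal product is MP_L = 2.5·L^(-1/2).
A monopolist hires until marginal revenue product equals the wage: MR·MP_L = w.
At L, Q = 5·√L. Substituting and solving: (29 − 5·√L)·2.5·L^(-1/2) = 2 gives L = 25.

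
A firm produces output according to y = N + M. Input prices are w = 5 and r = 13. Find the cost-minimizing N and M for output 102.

N* = 102, M* = 0

The inputs are perfect substitutes, so the firm uses whichever has the lower cost per unit of output.
Cost per unit of output via N is 5; via M it is 13. N is cheaper.
Producing y = 102 with N alone: N = 102, M = 0.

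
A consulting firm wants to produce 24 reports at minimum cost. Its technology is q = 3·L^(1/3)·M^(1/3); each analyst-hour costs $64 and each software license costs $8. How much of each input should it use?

L* = 8, M* = 64

Cost minimization requires the marginal rate of technical substitution to equal the input-price ratio: MP_L/MP_M = w/r.
Here MP_L/MP_M = (1/3)·(M/L)/(1/3) = (M/L). Setting this equal to 64/8 = 8 gives M = 8L.
Substituting into q = 24: 3·L^(1/3)·(8L)^(1/3) = 24.
Solving, L = 8 and M = 64.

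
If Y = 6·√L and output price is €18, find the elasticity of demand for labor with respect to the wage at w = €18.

ε = -2

MP_L = (1/2)·6·L^(-1/2), so P·MP_L = w gives 54·L^(-1/2) = w.
Solving, L(w) = (54/w)^(2). This is a constant-elasticity form: L ∝ w^(−2), so ε = −2.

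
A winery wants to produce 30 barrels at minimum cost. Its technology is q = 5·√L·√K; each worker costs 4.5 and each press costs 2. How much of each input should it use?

L* = 4, K* = 9

Cost minimization requires the marginal rate of technical substitution to equal the input-price ratio: MP_L/MP_K = w/r.
Here MP_L/MP_K = (1/2)·(K/L)/(1/2) = (K/L). Setting this equal to 4.5/2 = 2.25 gives K = 2.25L.
Substituting into q = 30: 5·L^(1/2)·(2.25L)^(1/2) = 30.
Solving, L = 4 and K = 9.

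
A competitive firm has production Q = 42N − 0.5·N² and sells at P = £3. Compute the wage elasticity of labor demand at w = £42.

From P·MP_N = w with MP_N = 42 − N, labor demand is N(w) = 42 − w/3.
dN/dw = −1/(3) = -1/3.
At w = 42, N = 28, so ε = (dN/dw)·(w/N) = (-1/3)·(42/28) = -0.5.

ε = -0.5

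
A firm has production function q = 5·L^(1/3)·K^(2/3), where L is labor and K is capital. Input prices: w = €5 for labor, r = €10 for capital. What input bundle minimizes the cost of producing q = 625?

L* = 125, K* = 125

Cost minimization requires the marginal rate of technical substitution to equal the input-price ratio: MP_L/MP_K = w/r.
Here MP_L/MP_K = (1/3)·(K/L)/(2/3) = 0.5·(K/L). Setting this equal to 5/10 = 0.5 gives K = L.
Substituting into q = 625: 5·L^(1/3)·(L)^(2/3) = 625.
Solving, L = 125 and K = 125.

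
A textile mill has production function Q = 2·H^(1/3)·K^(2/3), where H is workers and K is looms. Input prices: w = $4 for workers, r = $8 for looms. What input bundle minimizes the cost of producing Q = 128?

Cost minimization requires the marginal rate of technical substitution to equal the input-price ratio: MP_H/MP_K = w/r.
Here MP_H/MP_K = (1/3)·(K/H)/(2/3) = 0.5·(K/H). Setting this equal to 4/8 = 0.5 gives K = H.
Substituting into Q = 128: 2·H^(1/3)·(H)^(2/3) = 128.
Solving, H = 64 and K = 64.

H* = 64, K* = 64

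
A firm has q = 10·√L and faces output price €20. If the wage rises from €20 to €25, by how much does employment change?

ΔL = -9

From P·MP_L = w with MP_L = 5·L^(-1/2), the labor demand is L(w) = (100/w)^(2).
At w = 20: L = 25. At w = 25: L = 16.
ΔL = 16 − 25 = -9.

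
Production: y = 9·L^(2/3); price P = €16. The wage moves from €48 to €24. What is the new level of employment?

From P·MP_L = w with MP_L = 6·L^(-1/3), the labor demand is L(w) = (96/w)^(3).
At w = 48: L = 8. At w = 24: L = 64.

L* = 64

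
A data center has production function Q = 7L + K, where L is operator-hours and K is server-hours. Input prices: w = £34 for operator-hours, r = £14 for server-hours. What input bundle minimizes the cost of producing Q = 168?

L* = 24, K* = 0

The inputs are perfect substitutes, so the firm uses whichever has the lower cost per unit of output.
Cost per unit of output via L is 34/7; via K it is 14. L is cheaper.
Producing Q = 168 with L alone: L = 24, K = 0.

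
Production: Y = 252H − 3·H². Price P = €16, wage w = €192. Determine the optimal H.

The marginal product of H is MP_H = 252 − 6H.
A price-taking firm hires until the value of the marginal product equals the wage: P·MP_H = w, so 16·(252 − 6H) = 192.
Then 252 − 6H = 12, giving H = 40.

H* = 40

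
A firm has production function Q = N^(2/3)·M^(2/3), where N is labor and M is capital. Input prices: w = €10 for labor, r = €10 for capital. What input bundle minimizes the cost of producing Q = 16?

N* = 8, M* = 8

Cost minimization requires the marginal rate of technical substitution to equal the input-price ratio: MP_N/MP_M = w/r.
Here MP_N/MP_M = (2/3)·(M/N)/(2/3) = (M/N). Setting this equal to 10/10 = 1 gives M = N.
Substituting into Q = 16: N^(2/3)·(N)^(2/3) = 16.
Solving, N = 8 and M = 8.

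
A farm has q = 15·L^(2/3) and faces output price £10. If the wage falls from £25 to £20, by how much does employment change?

From P·MP_L = w with MP_L = 10·L^(-1/3), the labor demand is L(w) = (100/w)^(3).
At w = 25: L = 64. At w = 20: L = 125.
ΔL = 125 − 64 = 61.

ΔL = 61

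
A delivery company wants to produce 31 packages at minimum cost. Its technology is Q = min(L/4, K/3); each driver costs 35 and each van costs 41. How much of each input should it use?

L* = 124, K* = 93

With a fixed-proportions technology, the cost-minimizing bundle uses no slack in either input: L/4 = K/3 = Q.
So L = 4·31 = 124 and K = 3·31 = 93.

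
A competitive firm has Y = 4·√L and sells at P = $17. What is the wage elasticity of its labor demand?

MP_L = (1/2)·4·L^(-1/2), so P·MP_L = w gives 34·L^(-1/2) = w.
Solving, L(w) = (34/w)^(2). This is a constant-elasticity form: L ∝ w^(−2), so ε = −2.

ε = -2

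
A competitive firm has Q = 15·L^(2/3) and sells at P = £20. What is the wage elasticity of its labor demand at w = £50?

ε = -3

MP_L = (2/3)·15·L^(-1/3), so P·MP_L = w gives 200·L^(-1/3) = w.
Solving, L(w) = (200/w)^(3). This is a constant-elasticity form: L ∝ w^(−3), so ε = −3.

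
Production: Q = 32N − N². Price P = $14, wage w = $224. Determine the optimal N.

The marginal product of N is MP_N = 32 − 2N.
A price-taking firm hires until the value of the marginal product equals the wage: P·MP_N = w, so 14·(32 − 2N) = 224.
Then 32 − 2N = 16, giving N = 8.

N* = 8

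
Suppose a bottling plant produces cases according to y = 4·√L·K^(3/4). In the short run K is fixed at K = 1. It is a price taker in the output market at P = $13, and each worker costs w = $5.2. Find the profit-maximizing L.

L* = 25

With K = 1, MP_L = (1/2)·4·L^(-1/2)·1^(3/4) = 2·L^(-1/2).
Profit maximization for a price taker requires P·MP_L = w: 13·2·L^(-1/2) = 5.2.
So L^(-1/2) = 0.2, which gives L = 25.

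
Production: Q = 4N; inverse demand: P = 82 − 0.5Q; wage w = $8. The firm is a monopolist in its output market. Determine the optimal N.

Marginal revenue from the inverse demand is MR = 82 − Q.
The marginal product is MP_N = 4.
A monopolist hires until marginal revenue product equals the wage: MR·MP_N = w.
(82 − 4N)·4 = 8, so N = 20.

N* = 20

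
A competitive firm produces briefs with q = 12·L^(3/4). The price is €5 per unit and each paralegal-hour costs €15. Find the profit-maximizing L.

MP_L = (3/4)·12·L^(-1/4) = 9·L^(-1/4).
Profit maximization for a price taker requires P·MP_L = w: 5·9·L^(-1/4) = 15.
So L^(-1/4) = 1/3, which gives L = 81.

L* = 81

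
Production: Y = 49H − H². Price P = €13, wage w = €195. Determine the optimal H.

The marginal product of H is MP_H = 49 − 2H.
A price-taking firm hires until the value of the marginal product equals the wage: P·MP_H = w, so 13·(49 − 2H) = 195.
Then 49 − 2H = 15, giving H = 17.

H* = 17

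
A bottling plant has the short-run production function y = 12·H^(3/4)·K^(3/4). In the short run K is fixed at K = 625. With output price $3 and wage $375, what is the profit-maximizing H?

H* = 6561

With K = 625, MP_H = (3/4)·12·H^(-1/4)·625^(3/4) = 1125·H^(-1/4).
Profit maximization for a price taker requires P·MP_H = w: 3·1125·H^(-1/4) = 375.
So H^(-1/4) = 1/9, which gives H = 6561.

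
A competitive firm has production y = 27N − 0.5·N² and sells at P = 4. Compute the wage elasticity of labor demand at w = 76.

ε = -2.375

From P·MP_N = w with MP_N = 27 − N, labor demand is N(w) = 27 − w/4.
dN/dw = −1/(4) = -0.25.
At w = 76, N = 8, so ε = (dN/dw)·(w/N) = (-0.25)·(76/8) = -2.375.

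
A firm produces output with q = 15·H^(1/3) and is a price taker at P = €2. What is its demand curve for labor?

H(w) = (10/w)^(3/2)

MP_H = (1/3)·15·H^(-2/3) = 5·H^(-2/3).
Setting P·MP_H = w: 10·H^(-2/3) = w.
Solving for H: H^(-2/3) = w/10, so H = (10/w)^(3/2).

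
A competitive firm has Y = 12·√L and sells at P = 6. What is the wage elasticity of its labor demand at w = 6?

MP_L = (1/2)·12·L^(-1/2), so P·MP_L = w gives 36·L^(-1/2) = w.
Solving, L(w) = (36/w)^(2). This is a constant-elasticity form: L ∝ w^(−2), so ε = −2.

ε = -2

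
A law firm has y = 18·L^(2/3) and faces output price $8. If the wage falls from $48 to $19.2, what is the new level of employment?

L* = 125

From P·MP_L = w with MP_L = 12·L^(-1/3), the labor demand is L(w) = (96/w)^(3).
At w = 48: L = 8. At w = 19.2: L = 125.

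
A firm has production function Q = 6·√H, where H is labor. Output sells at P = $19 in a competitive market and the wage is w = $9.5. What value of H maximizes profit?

H* = 36

MP_H = (1/2)·6·H^(-1/2) = 3·H^(-1/2).
Profit maximization for a price taker requires P·MP_H = w: 19·3·H^(-1/2) = 9.5.
So H^(-1/2) = 1/6, which gives H = 36.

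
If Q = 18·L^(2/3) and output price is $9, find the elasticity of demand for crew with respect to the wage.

ε = -3

MP_L = (2/3)·18·L^(-1/3), so P·MP_L = w gives 108·L^(-1/3) = w.
Solving, L(w) = (108/w)^(3). This is a constant-elasticity form: L ∝ w^(−3), so ε = −3.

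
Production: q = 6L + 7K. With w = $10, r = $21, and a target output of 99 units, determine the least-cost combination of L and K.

The inputs are perfect substitutes, so the firm uses whichever has the lower cost per unit of output.
Cost per unit of output via L is w/6 = 5/3; via K it is r/7 = 3. L is cheaper.
Producing q = 99 with L alone: L = 16.5, K = 0.

L* = 16.5, K* = 0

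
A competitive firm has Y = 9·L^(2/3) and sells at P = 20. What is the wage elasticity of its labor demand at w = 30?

ε = -3

MP_L = (2/3)·9·L^(-1/3), so P·MP_L = w gives 120·L^(-1/3) = w.
Solving, L(w) = (120/w)^(3). This is a constant-elasticity form: L ∝ w^(−3), so ε = −3.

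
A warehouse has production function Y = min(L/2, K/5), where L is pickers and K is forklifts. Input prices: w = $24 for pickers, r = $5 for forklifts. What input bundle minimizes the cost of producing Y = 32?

L* = 64, K* = 160

With a fixed-proportions technology, the cost-minimizing bundle uses no slack in either input: L/2 = K/5 = Y.
So L = 2·32 = 64 and K = 5·32 = 160.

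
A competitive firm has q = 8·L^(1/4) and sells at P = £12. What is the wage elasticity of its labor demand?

ε = -4/3

MP_L = (1/4)·8·L^(-3/4), so P·MP_L = w gives 24·L^(-3/4) = w.
Solving, L(w) = (24/w)^(4/3). This is a constant-elasticity form: L ∝ w^(−4/3), so ε = −4/3.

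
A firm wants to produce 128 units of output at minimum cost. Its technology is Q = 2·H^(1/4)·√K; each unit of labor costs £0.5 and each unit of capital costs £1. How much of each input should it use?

H* = 256, K* = 256

Cost minimization requires the marginal rate of technical substitution to equal the input-price ratio: MP_H/MP_K = w/r.
Here MP_H/MP_K = (1/4)·(K/H)/(1/2) = 0.5·(K/H). Setting this equal to 0.5/1 = 0.5 gives K = H.
Substituting into Q = 128: 2·H^(1/4)·(H)^(1/2) = 128.
Solving, H = 256 and K = 256.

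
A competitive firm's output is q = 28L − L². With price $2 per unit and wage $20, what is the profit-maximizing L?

The marginal product of L is MP_L = 28 − 2L.
A price-taking firm hires until the value of the marginal product equals the wage: P·MP_L = w, so 2·(28 − 2L) = 20.
Then 28 − 2L = 10, giving L = 9.

L* = 9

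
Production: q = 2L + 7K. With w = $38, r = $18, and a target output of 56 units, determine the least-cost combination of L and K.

The inputs are perfect substitutes, so the firm uses whichever has the lower cost per unit of output.
Cost per unit of output via L is w/2 = 19; via K it is r/7 = 18/7. K is cheaper.
Producing q = 56 with K alone: L = 0, K = 8.

L* = 0, K* = 8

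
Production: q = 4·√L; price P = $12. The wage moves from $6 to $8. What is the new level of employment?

L* = 9

From P·MP_L = w with MP_L = 2·L^(-1/2), the labor demand is L(w) = (24/w)^(2).
At w = 6: L = 16. At w = 8: L = 9.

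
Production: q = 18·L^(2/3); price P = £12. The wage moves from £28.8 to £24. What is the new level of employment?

From P·MP_L = w with MP_L = 12·L^(-1/3), the labor demand is L(w) = (144/w)^(3).
At w = 28.8: L = 125. At w = 24: L = 216.

L* = 216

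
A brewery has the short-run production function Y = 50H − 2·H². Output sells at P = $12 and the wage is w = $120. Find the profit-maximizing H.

H* = 10

The marginal product of H is MP_H = 50 − 4H.
A price-taking firm hires until the value of the marginal product equals the wage: P·MP_H = w, so 12·(50 − 4H) = 120.
Then 50 − 4H = 10, giving H = 10.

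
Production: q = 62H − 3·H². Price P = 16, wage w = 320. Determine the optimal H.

The marginal product of H is MP_H = 62 − 6H.
A price-taking firm hires until the value of the marginal product equals the wage: P·MP_H = w, so 16·(62 − 6H) = 320.
Then 62 − 6H = 20, giving H = 7.

H* = 7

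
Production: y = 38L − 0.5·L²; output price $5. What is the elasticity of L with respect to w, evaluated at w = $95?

From P·MP_L = w with MP_L = 38 − L, labor demand is L(w) = 38 − w/5.
dL/dw = −1/(5) = -0.2.
At w = 95, L = 19, so ε = (dL/dw)·(w/L) = (-0.2)·(95/19) = -1.

ε = -1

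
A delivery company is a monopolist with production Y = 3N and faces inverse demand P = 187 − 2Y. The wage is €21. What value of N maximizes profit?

Marginal revenue from the inverse demand is MR = 187 − 4Y.
The marginal product is MP_N = 3.
A monopolist hires until marginal revenue product equals the wage: MR·MP_N = w.
(187 − 12N)·3 = 21, so N = 15.

N* = 15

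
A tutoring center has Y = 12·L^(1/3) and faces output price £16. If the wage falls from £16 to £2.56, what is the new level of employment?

From P·MP_L = w with MP_L = 4·L^(-2/3), the labor demand is L(w) = (64/w)^(3/2).
At w = 16: L = 8. At w = 2.56: L = 125.

L* = 125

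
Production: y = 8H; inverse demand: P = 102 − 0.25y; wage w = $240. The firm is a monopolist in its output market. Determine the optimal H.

H* = 18

Marginal revenue from the inverse demand is MR = 102 − 0.5y.
The marginal product is MP_H = 8.
A monopolist hires until marginal revenue product equals the wage: MR·MP_H = w.
(102 − 4H)·8 = 240, so H = 18.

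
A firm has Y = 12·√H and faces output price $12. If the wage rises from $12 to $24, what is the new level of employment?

From P·MP_H = w with MP_H = 6·H^(-1/2), the labor demand is H(w) = (72/w)^(2).
At w = 12: H = 36. At w = 24: H = 9.

H* = 9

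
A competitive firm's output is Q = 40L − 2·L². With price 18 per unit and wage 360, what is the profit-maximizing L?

The marginal product of L is MP_L = 40 − 4L.
A price-taking firm hires until the value of the marginal product equals the wage: P·MP_L = w, so 18·(40 − 4L) = 360.
Then 40 − 4L = 20, giving L = 5.

L* = 5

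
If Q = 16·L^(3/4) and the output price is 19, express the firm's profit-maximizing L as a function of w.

L(w) = (228/w)^(4)

MP_L = (3/4)·16·L^(-1/4) = 12·L^(-1/4).
Setting P·MP_L = w: 228·L^(-1/4) = w.
Solving for L: L^(-1/4) = w/228, so L = (228/w)^(4).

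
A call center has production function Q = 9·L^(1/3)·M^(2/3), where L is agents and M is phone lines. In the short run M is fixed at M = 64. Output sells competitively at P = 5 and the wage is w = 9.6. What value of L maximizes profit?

L* = 125

With M = 64, MP_L = (1/3)·9·L^(-2/3)·64^(2/3) = 48·L^(-2/3).
Profit maximization for a price taker requires P·MP_L = w: 5·48·L^(-2/3) = 9.6.
So L^(-2/3) = 0.04, which gives L = 125.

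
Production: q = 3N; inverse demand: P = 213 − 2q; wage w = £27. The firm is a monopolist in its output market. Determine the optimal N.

N* = 17

Marginal revenue from the inverse demand is MR = 213 − 4q.
The marginal product is MP_N = 3.
A monopolist hires until marginal revenue product equals the wage: MR·MP_N = w.
(213 − 12N)·3 = 27, so N = 17.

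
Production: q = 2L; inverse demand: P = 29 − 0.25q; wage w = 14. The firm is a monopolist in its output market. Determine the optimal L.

L* = 22

Marginal revenue from the inverse demand is MR = 29 − 0.5q.
The marginal product is MP_L = 2.
A monopolist hires until marginal revenue product equals the wage: MR·MP_L = w.
(29 − L)·2 = 14, so L = 22.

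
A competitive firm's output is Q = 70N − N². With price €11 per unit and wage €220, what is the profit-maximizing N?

N* = 25

The marginal product of N is MP_N = 70 − 2N.
A price-taking firm hires until the value of the marginal product equals the wage: P·MP_N = w, so 11·(70 − 2N) = 220.
Then 70 − 2N = 20, giving N = 25.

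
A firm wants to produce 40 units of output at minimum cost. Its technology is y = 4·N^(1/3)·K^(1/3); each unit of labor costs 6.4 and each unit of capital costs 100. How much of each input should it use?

Cost minimization requires the marginal rate of technical substitution to equal the input-price ratio: MP_N/MP_K = w/r.
Here MP_N/MP_K = (1/3)·(K/N)/(1/3) = (K/N). Setting this equal to 6.4/100 = 0.064 gives K = 0.064N.
Substituting into y = 40: 4·N^(1/3)·(0.064N)^(1/3) = 40.
Solving, N = 125 and K = 8.

N* = 125, K* = 8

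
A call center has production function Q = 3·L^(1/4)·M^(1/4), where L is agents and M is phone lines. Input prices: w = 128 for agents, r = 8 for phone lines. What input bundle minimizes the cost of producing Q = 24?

L* = 16, M* = 256

Cost minimization requires the marginal rate of technical substitution to equal the input-price ratio: MP_L/MP_M = w/r.
Here MP_L/MP_M = (1/4)·(M/L)/(1/4) = (M/L). Setting this equal to 128/8 = 16 gives M = 16L.
Substituting into Q = 24: 3·L^(1/4)·(16L)^(1/4) = 24.
Solving, L = 16 and M = 256.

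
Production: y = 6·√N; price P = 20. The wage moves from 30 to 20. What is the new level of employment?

N* = 9

From P·MP_N = w with MP_N = 3·N^(-1/2), the labor demand is N(w) = (60/w)^(2).
At w = 30: N = 4. At w = 20: N = 9.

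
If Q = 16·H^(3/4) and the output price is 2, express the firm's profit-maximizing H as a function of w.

H(w) = 331776/w^(4)

MP_H = (3/4)·16·H^(-1/4) = 12·H^(-1/4).
Setting P·MP_H = w: 24·H^(-1/4) = w.
Solving for H: H^(-1/4) = w/24, so H = (24/w)^(4).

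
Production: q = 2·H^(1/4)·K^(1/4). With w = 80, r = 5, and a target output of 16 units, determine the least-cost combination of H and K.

Cost minimization requires the marginal rate of technical substitution to equal the input-price ratio: MP_H/MP_K = w/r.
Here MP_H/MP_K = (1/4)·(K/H)/(1/4) = (K/H). Setting this equal to 80/5 = 16 gives K = 16H.
Substituting into q = 16: 2·H^(1/4)·(16H)^(1/4) = 16.
Solving, H = 16 and K = 256.

H* = 16, K* = 256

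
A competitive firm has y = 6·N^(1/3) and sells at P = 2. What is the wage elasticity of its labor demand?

ε = -1.5

MP_N = (1/3)·6·N^(-2/3), so P·MP_N = w gives 4·N^(-2/3) = w.
Solving, N(w) = (4/w)^(3/2). This is a constant-elasticity form: N ∝ w^(−3/2), so ε = −3/2.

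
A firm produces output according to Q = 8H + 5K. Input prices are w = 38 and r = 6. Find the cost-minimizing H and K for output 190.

The inputs are perfect substitutes, so the firm uses whichever has the lower cost per unit of output.
Cost per unit of output via H is w/8 = 4.75; via K it is r/5 = 1.2. K is cheaper.
Producing Q = 190 with K alone: H = 0, K = 38.

H* = 0, K* = 38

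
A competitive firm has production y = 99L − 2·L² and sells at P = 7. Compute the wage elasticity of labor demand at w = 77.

ε = -0.125

From P·MP_L = w with MP_L = 99 − 4L, labor demand is L(w) = (99 − w/7)/4.
dL/dw = −1/(28) = -1/28.
At w = 77, L = 22, so ε = (dL/dw)·(w/L) = (-1/28)·(77/22) = -0.125.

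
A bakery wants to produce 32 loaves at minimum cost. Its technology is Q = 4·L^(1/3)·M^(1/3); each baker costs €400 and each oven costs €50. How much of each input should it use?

L* = 8, M* = 64

Cost minimization requires the marginal rate of technical substitution to equal the input-price ratio: MP_L/MP_M = w/r.
Here MP_L/MP_M = (1/3)·(M/L)/(1/3) = (M/L). Setting this equal to 400/50 = 8 gives M = 8L.
Substituting into Q = 32: 4·L^(1/3)·(8L)^(1/3) = 32.
Solving, L = 8 and M = 64.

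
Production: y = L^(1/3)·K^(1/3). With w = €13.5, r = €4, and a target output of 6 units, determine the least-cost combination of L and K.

L* = 8, K* = 27

Cost minimization requires the marginal rate of technical substitution to equal the input-price ratio: MP_L/MP_K = w/r.
Here MP_L/MP_K = (1/3)·(K/L)/(1/3) = (K/L). Setting this equal to 13.5/4 = 3.375 gives K = 3.375L.
Substituting into y = 6: L^(1/3)·(3.375L)^(1/3) = 6.
Solving, L = 8 and K = 27.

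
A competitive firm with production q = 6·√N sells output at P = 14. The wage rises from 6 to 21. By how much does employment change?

From P·MP_N = w with MP_N = 3·N^(-1/2), the labor demand is N(w) = (42/w)^(2).
At w = 6: N = 49. At w = 21: N = 4.
ΔN = 4 − 49 = -45.

ΔN = -45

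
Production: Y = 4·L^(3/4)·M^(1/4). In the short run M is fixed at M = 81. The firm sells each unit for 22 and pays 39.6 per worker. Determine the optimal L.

With M = 81, MP_L = (3/4)·4·L^(-1/4)·81^(1/4) = 9·L^(-1/4).
Profit maximization for a price taker requires P·MP_L = w: 22·9·L^(-1/4) = 39.6.
So L^(-1/4) = 0.2, which gives L = 625.

L* = 625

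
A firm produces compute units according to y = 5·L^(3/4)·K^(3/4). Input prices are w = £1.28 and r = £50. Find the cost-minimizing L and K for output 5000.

L* = 625, K* = 16

Cost minimization requires the marginal rate of technical substitution to equal the input-price ratio: MP_L/MP_K = w/r.
Here MP_L/MP_K = (3/4)·(K/L)/(3/4) = (K/L). Setting this equal to 1.28/50 = 0.0256 gives K = 0.0256L.
Substituting into y = 5000: 5·L^(3/4)·(0.0256L)^(3/4) = 5000.
Solving, L = 625 and K = 16.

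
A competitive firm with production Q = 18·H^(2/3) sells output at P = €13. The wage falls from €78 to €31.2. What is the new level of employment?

From P·MP_H = w with MP_H = 12·H^(-1/3), the labor demand is H(w) = (156/w)^(3).
At w = 78: H = 8. At w = 31.2: H = 125.

H* = 125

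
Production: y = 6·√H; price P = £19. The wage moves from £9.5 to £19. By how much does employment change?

ΔH = -27

From P·MP_H = w with MP_H = 3·H^(-1/2), the labor demand is H(w) = (57/w)^(2).
At w = 9.5: H = 36. At w = 19: H = 9.
ΔH = 9 − 36 = -27.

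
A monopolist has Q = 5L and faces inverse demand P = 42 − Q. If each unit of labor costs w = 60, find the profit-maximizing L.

Marginal revenue from the inverse demand is MR = 42 − 2Q.
The marginal product is MP_L = 5.
A monopolist hires until marginal revenue product equals the wage: MR·MP_L = w.
(42 − 10L)·5 = 60, so L = 3.

L* = 3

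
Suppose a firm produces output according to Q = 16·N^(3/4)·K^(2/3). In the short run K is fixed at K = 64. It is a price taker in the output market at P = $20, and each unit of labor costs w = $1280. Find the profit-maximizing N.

With K = 64, MP_N = (3/4)·16·N^(-1/4)·64^(2/3) = 192·N^(-1/4).
Profit maximization for a price taker requires P·MP_N = w: 20·192·N^(-1/4) = 1280.
So N^(-1/4) = 1/3, which gives N = 81.

N* = 81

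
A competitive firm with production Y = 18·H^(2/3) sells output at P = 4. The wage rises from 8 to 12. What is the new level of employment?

From P·MP_H = w with MP_H = 12·H^(-1/3), the labor demand is H(w) = (48/w)^(3).
At w = 8: H = 216. At w = 12: H = 64.

H* = 64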